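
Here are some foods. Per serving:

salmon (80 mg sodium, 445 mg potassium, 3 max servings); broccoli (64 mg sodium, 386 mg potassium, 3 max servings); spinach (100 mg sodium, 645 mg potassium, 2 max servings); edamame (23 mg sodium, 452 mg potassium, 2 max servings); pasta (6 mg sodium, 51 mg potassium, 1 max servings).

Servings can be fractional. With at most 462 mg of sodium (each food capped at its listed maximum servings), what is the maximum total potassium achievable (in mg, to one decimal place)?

3503.1 mg

Potassium per mg sodium: edamame 19.65, pasta 8.5, spinach 6.45, broccoli 6.031, salmon 5.562.
Take 2 servings of edamame: uses 46 mg sodium, +904.0 mg potassium (running total 904.0 mg).
Take 1 serving of pasta: uses 6 mg sodium, +51.0 mg potassium (running total 955.0 mg).
Take 2 servings of spinach: uses 200 mg sodium, +1290.0 mg potassium (running total 2245.0 mg).
Take 3 servings of broccoli: uses 192 mg sodium, +1158.0 mg potassium (running total 3403.0 mg).
Take 0.225 servings of salmon: uses 18 mg sodium, +100.1 mg potassium (running total 3503.1 mg).
Greedy by best ratio exhausts the sodium allowance optimally: 3503.1 mg.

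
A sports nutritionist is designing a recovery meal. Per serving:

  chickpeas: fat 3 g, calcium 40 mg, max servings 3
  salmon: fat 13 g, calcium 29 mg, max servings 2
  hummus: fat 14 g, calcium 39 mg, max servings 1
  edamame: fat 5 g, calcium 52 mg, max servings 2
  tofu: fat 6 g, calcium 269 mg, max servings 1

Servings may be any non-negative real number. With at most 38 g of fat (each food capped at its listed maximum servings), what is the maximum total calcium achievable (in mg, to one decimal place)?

Calcium per g fat: tofu 44.83, chickpeas 13.33, edamame 10.4, hummus 2.786, salmon 2.231.
Take 1 serving of tofu: uses 6 g fat, +269.0 mg calcium (running total 269.0 mg).
Take 3 servings of chickpeas: uses 9 g fat, +120.0 mg calcium (running total 389.0 mg).
Take 2 servings of edamame: uses 10 g fat, +104.0 mg calcium (running total 493.0 mg).
Take 0.9286 servings of hummus: uses 13 g fat, +36.2 mg calcium (running total 529.2 mg).
Filling greedily by calcium-per-g fat is optimal for one linear limit, giving 529.2 mg.

529.2 mg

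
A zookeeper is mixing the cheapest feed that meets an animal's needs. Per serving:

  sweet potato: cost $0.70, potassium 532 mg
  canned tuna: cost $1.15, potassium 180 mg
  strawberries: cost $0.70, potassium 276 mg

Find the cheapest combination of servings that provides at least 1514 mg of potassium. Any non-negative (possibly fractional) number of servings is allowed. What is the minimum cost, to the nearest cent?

$1.99

Cost per mg of potassium: sweet potato $0.0013, strawberries $0.0025, canned tuna $0.0064.
With no serving limits, use only sweet potato: 1514 mg / 532 mg = 2.846 servings × $0.70 = $1.99.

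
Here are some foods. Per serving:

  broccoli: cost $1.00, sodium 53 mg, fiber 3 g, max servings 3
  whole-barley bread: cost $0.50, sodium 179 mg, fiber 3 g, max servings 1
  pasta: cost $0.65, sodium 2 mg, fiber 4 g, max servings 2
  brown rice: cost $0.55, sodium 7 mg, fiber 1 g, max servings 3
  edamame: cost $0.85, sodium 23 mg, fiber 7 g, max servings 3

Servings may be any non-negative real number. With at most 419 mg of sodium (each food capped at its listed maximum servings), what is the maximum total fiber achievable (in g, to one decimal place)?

Fiber per mg sodium: pasta 2, edamame 0.3043, brown rice 0.1429, broccoli 0.0566, whole-barley bread 0.01676.
Take 2 servings of pasta: uses 4 mg sodium, +8.0 g fiber (running total 8.0 g).
Take 3 servings of edamame: uses 69 mg sodium, +21.0 g fiber (running total 29.0 g).
Take 3 servings of brown rice: uses 21 mg sodium, +3.0 g fiber (running total 32.0 g).
Take 3 servings of broccoli: uses 159 mg sodium, +9.0 g fiber (running total 41.0 g).
Take 0.9274 servings of whole-barley bread: uses 166 mg sodium, +2.8 g fiber (running total 43.8 g).
Greedy by best ratio exhausts the sodium allowance optimally: 43.8 g.

43.8 g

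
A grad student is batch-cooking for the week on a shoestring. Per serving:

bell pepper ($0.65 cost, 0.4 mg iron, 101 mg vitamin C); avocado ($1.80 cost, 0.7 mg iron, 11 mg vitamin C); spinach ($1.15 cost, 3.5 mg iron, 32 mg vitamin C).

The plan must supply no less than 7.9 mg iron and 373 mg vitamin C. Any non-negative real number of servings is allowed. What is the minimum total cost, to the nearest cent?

Check every corner: each single food scaled to meet both minima, and each pair solved so both constraints bind.
bell pepper only: max(7.9/0.4, 373/101) = 19.75 servings → $12.84.
avocado only: max(7.9/0.7, 373/11) = 33.91 servings → $61.04.
spinach only: max(7.9/3.5, 373/32) = 11.66 servings → $13.40.
bell pepper + avocado with both tight: 2.627 servings and 9.784 servings → $19.32.
bell pepper + spinach with both tight: 3.09 servings and 1.904 servings → $4.20.
avocado + spinach with both targets exact would need a negative amount; discard.
So the least-cost plan costs $4.20.

$4.20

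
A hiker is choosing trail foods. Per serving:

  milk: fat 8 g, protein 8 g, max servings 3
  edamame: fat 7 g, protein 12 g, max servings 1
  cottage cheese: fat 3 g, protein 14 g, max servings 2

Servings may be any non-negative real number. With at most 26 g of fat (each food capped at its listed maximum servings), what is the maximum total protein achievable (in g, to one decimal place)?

Protein per g fat: cottage cheese 4.667, edamame 1.714, milk 1.
Take 2 servings of cottage cheese: uses 6 g fat, +28.0 g protein (running total 28.0 g).
Take 1 serving of edamame: uses 7 g fat, +12.0 g protein (running total 40.0 g).
Take 1.625 servings of milk: uses 13 g fat, +13.0 g protein (running total 53.0 g).
Filling greedily by protein-per-g fat is optimal for one linear limit, giving 53.0 g.

53.0 g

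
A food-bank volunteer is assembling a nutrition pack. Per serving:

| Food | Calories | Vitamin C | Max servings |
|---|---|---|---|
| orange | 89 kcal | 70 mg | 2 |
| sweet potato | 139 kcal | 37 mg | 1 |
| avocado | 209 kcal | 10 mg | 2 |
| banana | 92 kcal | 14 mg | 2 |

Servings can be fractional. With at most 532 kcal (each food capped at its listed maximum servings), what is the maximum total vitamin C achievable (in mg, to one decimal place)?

Vitamin C per kcal: orange 0.7865, sweet potato 0.2662, banana 0.1522, avocado 0.04785.
Take 2 servings of orange: uses 178 kcal, +140.0 mg vitamin C (running total 140.0 mg).
Take 1 serving of sweet potato: uses 139 kcal, +37.0 mg vitamin C (running total 177.0 mg).
Take 2 servings of banana: uses 184 kcal, +28.0 mg vitamin C (running total 205.0 mg).
Take 0.1483 servings of avocado: uses 31 kcal, +1.5 mg vitamin C (running total 206.5 mg).
Filling greedily by vitamin C-per-kcal is optimal for one linear limit, giving 206.5 mg.

206.5 mg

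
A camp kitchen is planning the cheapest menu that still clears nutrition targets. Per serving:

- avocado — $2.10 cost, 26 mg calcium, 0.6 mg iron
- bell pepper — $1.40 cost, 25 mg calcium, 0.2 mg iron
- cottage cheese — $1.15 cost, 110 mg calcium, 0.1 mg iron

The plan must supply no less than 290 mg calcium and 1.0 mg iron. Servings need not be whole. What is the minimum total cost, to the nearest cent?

This is a tiny linear program; its minimum lies at a vertex of the feasible set. List the vertices and price them.
avocado only: max(290/26, 1.0/0.6) = 11.15 servings → $23.42.
bell pepper only: max(290/25, 1.0/0.2) = 11.6 servings → $16.24.
cottage cheese only: max(290/110, 1.0/0.1) = 10 servings → $11.50.
avocado + bell pepper: the both-tight solution has a negative serving — not a feasible corner.
avocado + cottage cheese with both tight: 1.278 servings and 2.334 servings → $5.37.
bell pepper + cottage cheese with both tight: 4.154 servings and 1.692 servings → $7.76.
Cheapest feasible corner: $5.37.

$5.37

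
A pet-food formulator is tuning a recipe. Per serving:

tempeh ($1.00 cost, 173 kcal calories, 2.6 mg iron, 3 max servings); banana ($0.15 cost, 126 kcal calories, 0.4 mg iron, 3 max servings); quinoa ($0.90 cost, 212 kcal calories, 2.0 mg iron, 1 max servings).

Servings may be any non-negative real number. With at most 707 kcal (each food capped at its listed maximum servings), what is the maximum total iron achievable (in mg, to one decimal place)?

Iron per kcal: tempeh 0.01503, quinoa 0.009434, banana 0.003175.
Take 3 servings of tempeh: uses 519 kcal, +7.8 mg iron (running total 7.8 mg).
Take 0.8868 servings of quinoa: uses 188 kcal, +1.8 mg iron (running total 9.6 mg).
Greedy by best ratio exhausts the calories allowance optimally: 9.6 mg.

9.6 mg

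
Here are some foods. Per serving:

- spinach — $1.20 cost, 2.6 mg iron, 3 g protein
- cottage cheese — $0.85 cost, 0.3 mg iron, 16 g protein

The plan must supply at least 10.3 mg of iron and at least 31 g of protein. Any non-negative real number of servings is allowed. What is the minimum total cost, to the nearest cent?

spinach only: max(10.3/2.6, 31/3) = 10.33 servings → $12.40.
cottage cheese only: max(10.3/0.3, 31/16) = 34.33 servings → $29.18.
spinach + cottage cheese with both tight: 3.821 servings and 1.221 servings → $5.62.
So the least-cost plan costs $5.62.

$5.62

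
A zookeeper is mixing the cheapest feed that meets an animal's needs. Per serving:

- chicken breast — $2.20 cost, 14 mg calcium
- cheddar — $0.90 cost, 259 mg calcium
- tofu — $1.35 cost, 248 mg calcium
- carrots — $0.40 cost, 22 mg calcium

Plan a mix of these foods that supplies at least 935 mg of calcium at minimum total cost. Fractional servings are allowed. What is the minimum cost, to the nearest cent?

Cost per mg of calcium: cheddar $0.0035, tofu $0.0054, carrots $0.0182, chicken breast $0.1571.
With no serving limits, use only cheddar: 935 mg / 259 mg = 3.61 servings × $0.90 = $3.25.

$3.25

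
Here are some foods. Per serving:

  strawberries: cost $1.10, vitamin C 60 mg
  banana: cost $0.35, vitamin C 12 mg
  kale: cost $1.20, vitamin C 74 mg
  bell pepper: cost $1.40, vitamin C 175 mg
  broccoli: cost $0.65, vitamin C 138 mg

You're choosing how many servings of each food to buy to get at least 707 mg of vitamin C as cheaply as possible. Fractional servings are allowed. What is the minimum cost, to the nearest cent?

$3.33

Cost per mg of vitamin C: broccoli $0.0047, bell pepper $0.0080, kale $0.0162, strawberries $0.0183, banana $0.0292.
With no serving limits, use only broccoli: 707 mg / 138 mg = 5.123 servings × $0.65 = $3.33.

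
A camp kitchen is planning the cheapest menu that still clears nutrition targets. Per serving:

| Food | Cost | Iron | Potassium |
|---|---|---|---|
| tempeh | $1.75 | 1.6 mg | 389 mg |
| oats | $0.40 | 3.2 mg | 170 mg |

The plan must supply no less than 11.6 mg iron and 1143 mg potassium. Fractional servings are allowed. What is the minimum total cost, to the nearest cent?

Minimising a linear cost over {iron ≥ 11.6, potassium ≥ 1143, servings ≥ 0} — the optimum is at a vertex, using one or two foods.
tempeh only: max(11.6/1.6, 1143/389) = 7.25 servings → $12.69.
oats only: max(11.6/3.2, 1143/170) = 6.724 servings → $2.69.
tempeh + oats with both tight: 1.733 servings and 2.759 servings → $4.14.
The minimum over all feasible corners is $2.69.

$2.69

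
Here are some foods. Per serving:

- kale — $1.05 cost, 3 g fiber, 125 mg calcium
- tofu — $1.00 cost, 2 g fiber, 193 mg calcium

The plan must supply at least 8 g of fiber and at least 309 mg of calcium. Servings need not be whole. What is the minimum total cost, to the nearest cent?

$2.80

The cheapest plan sits at a corner of the feasible region — with two constraints it uses at most two foods.
kale only: max(8/3, 309/125) = 2.667 servings → $2.80.
tofu only: max(8/2, 309/193) = 4 servings → $4.00.
kale + tofu: intersection lies outside the first quadrant.
Cheapest feasible corner: $2.80.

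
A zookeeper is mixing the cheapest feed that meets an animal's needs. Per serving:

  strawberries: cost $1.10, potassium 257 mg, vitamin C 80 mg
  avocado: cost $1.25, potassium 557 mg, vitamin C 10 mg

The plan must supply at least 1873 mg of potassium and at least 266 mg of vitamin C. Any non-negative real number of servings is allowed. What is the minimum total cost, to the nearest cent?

$5.82

Check every corner: each single food scaled to meet both minima, and each pair solved so both constraints bind.
strawberries only: max(1873/257, 266/80) = 7.288 servings → $8.02.
avocado only: max(1873/557, 266/10) = 26.6 servings → $33.25.
strawberries + avocado with both tight: 3.082 servings and 1.94 servings → $5.82.
Cheapest feasible corner: $5.82.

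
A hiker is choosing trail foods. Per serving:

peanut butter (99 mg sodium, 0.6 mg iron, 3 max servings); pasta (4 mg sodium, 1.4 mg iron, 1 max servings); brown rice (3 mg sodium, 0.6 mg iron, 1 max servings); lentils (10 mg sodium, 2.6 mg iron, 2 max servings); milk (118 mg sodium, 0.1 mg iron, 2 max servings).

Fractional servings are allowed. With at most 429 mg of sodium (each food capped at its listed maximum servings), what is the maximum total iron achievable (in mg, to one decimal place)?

Iron per mg sodium: pasta 0.35, lentils 0.26, brown rice 0.2, peanut butter 0.006061, milk 0.0008475.
Take 1 serving of pasta: uses 4 mg sodium, +1.4 mg iron (running total 1.4 mg).
Take 2 servings of lentils: uses 20 mg sodium, +5.2 mg iron (running total 6.6 mg).
Take 1 serving of brown rice: uses 3 mg sodium, +0.6 mg iron (running total 7.2 mg).
Take 3 servings of peanut butter: uses 297 mg sodium, +1.8 mg iron (running total 9.0 mg).
Take 0.8898 servings of milk: uses 105 mg sodium, +0.1 mg iron (running total 9.1 mg).
Filling greedily by iron-per-mg sodium is optimal for one linear limit, giving 9.1 mg.

9.1 mg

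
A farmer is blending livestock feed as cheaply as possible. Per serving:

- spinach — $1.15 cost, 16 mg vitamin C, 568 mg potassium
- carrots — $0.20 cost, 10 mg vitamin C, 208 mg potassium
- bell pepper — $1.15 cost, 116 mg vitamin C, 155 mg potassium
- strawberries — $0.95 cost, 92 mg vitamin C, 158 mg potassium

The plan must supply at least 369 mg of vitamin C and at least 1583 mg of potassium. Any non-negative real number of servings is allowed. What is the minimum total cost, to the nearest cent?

spinach only: max(369/16, 1583/568) = 23.06 servings → $26.52.
carrots only: max(369/10, 1583/208) = 36.9 servings → $7.38.
bell pepper only: max(369/116, 1583/155) = 10.21 servings → $11.74.
strawberries only: max(369/92, 1583/158) = 10.02 servings → $9.52.
spinach + carrots with both targets exact would need a negative amount; discard.
spinach + bell pepper with both tight: 1.994 servings and 2.906 servings → $5.63.
spinach + strawberries with both tight: 1.756 servings and 3.705 servings → $5.54.
carrots + bell pepper with both tight: 5.6 servings and 2.698 servings → $4.22.
carrots + strawberries with both tight: 4.975 servings and 3.47 servings → $4.29.
bell pepper + strawberries: the both-tight solution has a negative serving — not a feasible corner.
The minimum over all feasible corners is $4.22.

$4.22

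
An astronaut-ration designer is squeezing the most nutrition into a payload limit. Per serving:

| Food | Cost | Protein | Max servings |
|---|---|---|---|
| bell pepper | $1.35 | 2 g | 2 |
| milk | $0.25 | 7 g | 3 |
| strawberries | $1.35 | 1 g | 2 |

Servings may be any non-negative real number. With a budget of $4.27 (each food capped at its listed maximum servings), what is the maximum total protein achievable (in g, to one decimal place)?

25.6 g

Protein per dollar: milk 28, bell pepper 1.481, strawberries 0.7407.
Take 3 servings of milk: spends $0.75, +21.0 g protein (running total 21.0 g).
Take 2 servings of bell pepper: spends $2.70, +4.0 g protein (running total 25.0 g).
Take 0.6074 servings of strawberries: spends $0.82, +0.6 g protein (running total 25.6 g).
Filling greedily by protein-per-dollar is optimal for one linear limit, giving 25.6 g.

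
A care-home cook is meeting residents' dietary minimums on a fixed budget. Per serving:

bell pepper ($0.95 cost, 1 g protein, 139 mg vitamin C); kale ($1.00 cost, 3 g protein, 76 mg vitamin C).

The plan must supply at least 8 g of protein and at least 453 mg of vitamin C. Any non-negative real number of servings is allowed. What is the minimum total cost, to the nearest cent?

Minimising a linear cost over {protein ≥ 8, vitamin C ≥ 453, servings ≥ 0} — the optimum is at a vertex, using one or two foods.
bell pepper only: max(8/1, 453/139) = 8 servings → $7.60.
kale only: max(8/3, 453/76) = 5.961 servings → $5.96.
bell pepper + kale with both tight: 2.202 servings and 1.933 servings → $4.02.
Cheapest feasible corner: $4.02.

$4.02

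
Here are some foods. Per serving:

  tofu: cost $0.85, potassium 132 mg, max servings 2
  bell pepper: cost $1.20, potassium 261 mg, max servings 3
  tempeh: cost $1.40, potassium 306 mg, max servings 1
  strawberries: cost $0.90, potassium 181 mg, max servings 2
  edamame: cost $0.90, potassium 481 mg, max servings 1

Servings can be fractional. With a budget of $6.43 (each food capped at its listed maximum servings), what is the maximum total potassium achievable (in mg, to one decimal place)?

1676.6 mg

Potassium per dollar: edamame 534.4, tempeh 218.6, bell pepper 217.5, strawberries 201.1, tofu 155.3.
Take 1 serving of edamame: spends $0.90, +481.0 mg potassium (running total 481.0 mg).
Take 1 serving of tempeh: spends $1.40, +306.0 mg potassium (running total 787.0 mg).
Take 3 servings of bell pepper: spends $3.60, +783.0 mg potassium (running total 1570.0 mg).
Take 0.5889 servings of strawberries: spends $0.53, +106.6 mg potassium (running total 1676.6 mg).
Greedy by best ratio exhausts the cost allowance optimally: 1676.6 mg.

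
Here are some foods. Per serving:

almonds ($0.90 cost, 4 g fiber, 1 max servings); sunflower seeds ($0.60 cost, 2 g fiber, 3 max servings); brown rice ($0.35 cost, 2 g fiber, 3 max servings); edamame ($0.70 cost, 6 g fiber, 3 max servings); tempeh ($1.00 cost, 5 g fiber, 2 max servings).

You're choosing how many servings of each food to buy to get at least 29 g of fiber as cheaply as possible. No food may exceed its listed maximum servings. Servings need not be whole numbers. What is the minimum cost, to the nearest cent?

Cost per g of fiber: edamame $0.1167, brown rice $0.1750, tempeh $0.2000, almonds $0.2250, sunflower seeds $0.3000.
Take 3 servings of edamame: +18.0 g fiber for $2.10 (total $2.10, still need 11.0 g).
Take 3 servings of brown rice: +6.0 g fiber for $1.05 (total $3.15, still need 5.0 g).
Take 1 serving of tempeh: +5.0 g fiber for $1.00 (total $4.15, still need 0.0 g).
Filling from the cheapest source first is optimal under one linear minimum: $4.15.

$4.15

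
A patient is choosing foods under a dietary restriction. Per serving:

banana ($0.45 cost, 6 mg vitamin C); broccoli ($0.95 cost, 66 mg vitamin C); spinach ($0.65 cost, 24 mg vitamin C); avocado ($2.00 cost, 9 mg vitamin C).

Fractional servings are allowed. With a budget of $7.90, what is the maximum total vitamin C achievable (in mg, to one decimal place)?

Vitamin C per dollar: broccoli 69.47, spinach 36.92, banana 13.33, avocado 4.5.
With no serving limits, spend the whole cost allowance on broccoli: $7.90 / $0.95 × 66 mg = 548.8 mg.

548.8 mg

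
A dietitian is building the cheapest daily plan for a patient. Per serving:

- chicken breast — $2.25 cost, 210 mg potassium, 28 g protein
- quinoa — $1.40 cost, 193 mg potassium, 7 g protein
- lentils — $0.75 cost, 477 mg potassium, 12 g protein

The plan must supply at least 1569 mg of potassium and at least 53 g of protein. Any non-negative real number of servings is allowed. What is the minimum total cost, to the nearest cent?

For a min-cost LP with two ≥-constraints, a basic feasible solution has at most two positive variables.
chicken breast only: max(1569/210, 53/28) = 7.471 servings → $16.81.
quinoa only: max(1569/193, 53/7) = 8.13 servings → $11.38.
lentils only: max(1569/477, 53/12) = 4.417 servings → $3.31.
chicken breast + quinoa: the both-tight solution has a negative serving — not a feasible corner.
chicken breast + lentils with both tight: 0.5955 servings and 3.027 servings → $3.61.
quinoa + lentils with both tight: 6.308 servings and 0.737 servings → $9.38.
The minimum over all feasible corners is $3.31.

$3.31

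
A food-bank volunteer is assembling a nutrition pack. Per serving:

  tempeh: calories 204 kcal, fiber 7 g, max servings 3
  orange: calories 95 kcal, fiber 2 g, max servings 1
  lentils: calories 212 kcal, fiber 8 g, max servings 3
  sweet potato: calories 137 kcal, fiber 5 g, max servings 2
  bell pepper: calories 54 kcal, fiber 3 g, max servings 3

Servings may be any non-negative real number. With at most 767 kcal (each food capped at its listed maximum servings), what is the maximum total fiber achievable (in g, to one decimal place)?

Fiber per kcal: bell pepper 0.05556, lentils 0.03774, sweet potato 0.0365, tempeh 0.03431, orange 0.02105.
Take 3 servings of bell pepper: uses 162 kcal, +9.0 g fiber (running total 9.0 g).
Take 2.854 servings of lentils: uses 605 kcal, +22.8 g fiber (running total 31.8 g).
Greedy by best ratio exhausts the calories allowance optimally: 31.8 g.

31.8 g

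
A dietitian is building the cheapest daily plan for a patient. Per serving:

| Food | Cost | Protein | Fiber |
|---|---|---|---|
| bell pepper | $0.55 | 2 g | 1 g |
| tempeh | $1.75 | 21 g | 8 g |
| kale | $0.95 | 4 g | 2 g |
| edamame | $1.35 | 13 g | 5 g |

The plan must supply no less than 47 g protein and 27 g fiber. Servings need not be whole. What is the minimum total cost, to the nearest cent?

$5.91

At the optimum either one food covers both requirements or two foods hit both targets exactly; no other combination can be cheaper.
bell pepper only: max(47/2, 27/1) = 27 servings → $14.85.
tempeh only: max(47/21, 27/8) = 3.375 servings → $5.91.
kale only: max(47/4, 27/2) = 13.5 servings → $12.82.
edamame only: max(47/13, 27/5) = 5.4 servings → $7.29.
bell pepper + tempeh: intersection lies outside the first quadrant.
bell pepper + kale (both tight): parallel constraints — no distinct corner.
bell pepper + edamame with both targets exact would need a negative amount; discard.
tempeh + kale with both targets exact would need a negative amount; discard.
tempeh + edamame: the both-tight solution has a negative serving — not a feasible corner.
kale + edamame with both targets exact would need a negative amount; discard.
The minimum over all feasible corners is $5.91.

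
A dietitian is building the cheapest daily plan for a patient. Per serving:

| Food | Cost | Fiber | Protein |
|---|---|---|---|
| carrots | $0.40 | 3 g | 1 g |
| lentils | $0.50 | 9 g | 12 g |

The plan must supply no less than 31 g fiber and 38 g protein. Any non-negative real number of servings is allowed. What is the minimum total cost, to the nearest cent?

$1.72

For a min-cost LP with two ≥-constraints, a basic feasible solution has at most two positive variables.
carrots only: max(31/3, 38/1) = 38 servings → $15.20.
lentils only: max(31/9, 38/12) = 3.444 servings → $1.72.
carrots + lentils with both tight: 1.111 servings and 3.074 servings → $1.98.
The minimum over all feasible corners is $1.72.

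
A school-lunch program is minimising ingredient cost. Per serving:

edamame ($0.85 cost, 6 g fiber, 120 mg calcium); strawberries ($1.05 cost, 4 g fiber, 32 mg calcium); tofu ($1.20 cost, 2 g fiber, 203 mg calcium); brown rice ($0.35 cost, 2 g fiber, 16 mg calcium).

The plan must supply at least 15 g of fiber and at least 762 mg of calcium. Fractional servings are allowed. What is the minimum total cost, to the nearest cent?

edamame only: max(15/6, 762/120) = 6.35 servings → $5.40.
strawberries only: max(15/4, 762/32) = 23.81 servings → $25.00.
tofu only: max(15/2, 762/203) = 7.5 servings → $9.00.
brown rice only: max(15/2, 762/16) = 47.62 servings → $16.67.
edamame + strawberries: the both-tight solution has a negative serving — not a feasible corner.
edamame + tofu with both tight: 1.555 servings and 2.834 servings → $4.72.
edamame + brown rice: the both-tight solution has a negative serving — not a feasible corner.
strawberries + tofu with both tight: 2.033 servings and 3.433 servings → $6.25.
strawberries + brown rice (both tight): parallel constraints — no distinct corner.
tofu + brown rice with both tight: 3.433 servings and 4.067 servings → $5.54.
The minimum over all feasible corners is $4.72.

$4.72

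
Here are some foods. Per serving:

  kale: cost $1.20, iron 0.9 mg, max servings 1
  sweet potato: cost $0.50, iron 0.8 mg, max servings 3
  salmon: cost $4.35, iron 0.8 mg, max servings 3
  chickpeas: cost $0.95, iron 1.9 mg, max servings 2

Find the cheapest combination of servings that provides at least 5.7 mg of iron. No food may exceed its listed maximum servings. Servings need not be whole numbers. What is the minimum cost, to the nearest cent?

Cost per mg of iron: chickpeas $0.5000, sweet potato $0.6250, kale $1.3333, salmon $5.4375.
Take 2 servings of chickpeas: +3.8 mg iron for $1.90 (total $1.90, still need 1.9 mg).
Take 2.375 servings of sweet potato: +1.9 mg iron for $1.19 (total $3.09, still need 0.0 mg).
Greedy by cheapest-per-mg is optimal for a single linear constraint, so the minimum cost is $3.09.

$3.09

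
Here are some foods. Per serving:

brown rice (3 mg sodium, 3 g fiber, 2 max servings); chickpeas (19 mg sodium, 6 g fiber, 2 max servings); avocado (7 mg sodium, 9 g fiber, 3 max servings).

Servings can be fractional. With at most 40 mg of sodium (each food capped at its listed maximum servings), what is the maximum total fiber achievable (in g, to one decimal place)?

37.1 g

Fiber per mg sodium: avocado 1.286, brown rice 1, chickpeas 0.3158.
Take 3 servings of avocado: uses 21 mg sodium, +27.0 g fiber (running total 27.0 g).
Take 2 servings of brown rice: uses 6 mg sodium, +6.0 g fiber (running total 33.0 g).
Take 0.6842 servings of chickpeas: uses 13 mg sodium, +4.1 g fiber (running total 37.1 g).
Greedy by best ratio exhausts the sodium allowance optimally: 37.1 g.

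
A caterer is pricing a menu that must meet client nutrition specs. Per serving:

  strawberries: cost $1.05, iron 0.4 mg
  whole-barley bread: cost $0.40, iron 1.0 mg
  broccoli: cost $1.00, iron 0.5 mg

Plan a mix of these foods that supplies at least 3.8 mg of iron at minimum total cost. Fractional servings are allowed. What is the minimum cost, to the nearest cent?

Cost per mg of iron: whole-barley bread $0.4000, broccoli $2.0000, strawberries $2.6250.
With no serving limits, use only whole-barley bread: 3.8 mg / 1.0 mg = 3.8 servings × $0.40 = $1.52.

$1.52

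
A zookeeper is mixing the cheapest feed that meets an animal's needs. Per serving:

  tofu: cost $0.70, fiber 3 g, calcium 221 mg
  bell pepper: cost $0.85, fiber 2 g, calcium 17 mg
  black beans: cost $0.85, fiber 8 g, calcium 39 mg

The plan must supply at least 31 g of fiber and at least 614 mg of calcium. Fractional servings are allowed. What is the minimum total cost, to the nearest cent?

$4.15

Compare the cost at each extreme point of the feasible region.
tofu only: max(31/3, 614/221) = 10.33 servings → $7.23.
bell pepper only: max(31/2, 614/17) = 36.12 servings → $30.70.
black beans only: max(31/8, 614/39) = 15.74 servings → $13.38.
tofu + bell pepper with both tight: 1.793 servings and 12.81 servings → $12.14.
tofu + black beans with both tight: 2.243 servings and 3.034 servings → $4.15.
bell pepper + black beans with both targets exact would need a negative amount; discard.
Cheapest feasible corner: $4.15.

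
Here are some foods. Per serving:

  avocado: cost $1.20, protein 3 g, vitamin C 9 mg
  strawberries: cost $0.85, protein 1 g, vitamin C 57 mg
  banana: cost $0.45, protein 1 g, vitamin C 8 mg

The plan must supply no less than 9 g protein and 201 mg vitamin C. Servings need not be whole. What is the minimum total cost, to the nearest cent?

The cheapest plan sits at a corner of the feasible region — with two constraints it uses at most two foods.
avocado only: max(9/3, 201/9) = 22.33 servings → $26.80.
strawberries only: max(9/1, 201/57) = 9 servings → $7.65.
banana only: max(9/1, 201/8) = 25.12 servings → $11.31.
avocado + strawberries with both tight: 1.926 servings and 3.222 servings → $5.05.
avocado + banana: the both-tight solution has a negative serving — not a feasible corner.
strawberries + banana with both tight: 2.633 servings and 6.367 servings → $5.10.
Cheapest feasible corner: $5.05.

$5.05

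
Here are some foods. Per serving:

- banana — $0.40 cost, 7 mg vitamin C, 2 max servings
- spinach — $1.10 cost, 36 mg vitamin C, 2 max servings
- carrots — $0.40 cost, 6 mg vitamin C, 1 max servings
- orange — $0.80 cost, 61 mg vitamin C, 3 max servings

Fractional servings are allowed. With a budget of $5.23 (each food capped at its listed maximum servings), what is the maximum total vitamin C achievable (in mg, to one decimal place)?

Vitamin C per dollar: orange 76.25, spinach 32.73, banana 17.5, carrots 15.
Take 3 servings of orange: spends $2.40, +183.0 mg vitamin C (running total 183.0 mg).
Take 2 servings of spinach: spends $2.20, +72.0 mg vitamin C (running total 255.0 mg).
Take 1.575 servings of banana: spends $0.63, +11.0 mg vitamin C (running total 266.0 mg).
Greedy by best ratio exhausts the cost allowance optimally: 266.0 mg.

266.0 mg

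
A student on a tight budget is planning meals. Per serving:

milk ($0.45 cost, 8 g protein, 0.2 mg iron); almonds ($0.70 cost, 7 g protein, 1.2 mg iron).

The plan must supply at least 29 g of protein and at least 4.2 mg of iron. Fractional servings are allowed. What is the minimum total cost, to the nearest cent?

milk only: max(29/8, 4.2/0.2) = 21 servings → $9.45.
almonds only: max(29/7, 4.2/1.2) = 4.143 servings → $2.90.
milk + almonds with both tight: 0.6585 servings and 3.39 servings → $2.67.
So the least-cost plan costs $2.67.

$2.67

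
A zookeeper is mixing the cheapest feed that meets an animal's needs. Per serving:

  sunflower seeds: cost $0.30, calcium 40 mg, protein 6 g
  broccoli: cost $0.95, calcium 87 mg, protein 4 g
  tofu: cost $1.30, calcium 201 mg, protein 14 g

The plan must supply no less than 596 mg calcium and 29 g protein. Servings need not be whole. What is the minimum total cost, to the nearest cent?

$3.85

Compare the cost at each extreme point of the feasible region.
sunflower seeds only: max(596/40, 29/6) = 14.9 servings → $4.47.
broccoli only: max(596/87, 29/4) = 7.25 servings → $6.89.
tofu only: max(596/201, 29/14) = 2.965 servings → $3.85.
sunflower seeds + broccoli with both tight: 0.384 servings and 6.674 servings → $6.46.
sunflower seeds + tofu: the both-tight solution has a negative serving — not a feasible corner.
broccoli + tofu with both tight: 6.075 servings and 0.3357 servings → $6.21.
The minimum over all feasible corners is $3.85.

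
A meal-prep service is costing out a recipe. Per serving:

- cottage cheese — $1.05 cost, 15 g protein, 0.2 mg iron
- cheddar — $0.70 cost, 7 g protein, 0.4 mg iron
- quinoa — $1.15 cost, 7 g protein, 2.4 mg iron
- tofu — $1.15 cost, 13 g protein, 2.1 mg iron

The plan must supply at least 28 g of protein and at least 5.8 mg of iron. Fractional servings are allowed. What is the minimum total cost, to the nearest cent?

$3.01

This is a tiny linear program; its minimum lies at a vertex of the feasible set. List the vertices and price them.
cottage cheese only: max(28/15, 5.8/0.2) = 29 servings → $30.45.
cheddar only: max(28/7, 5.8/0.4) = 14.5 servings → $10.15.
quinoa only: max(28/7, 5.8/2.4) = 4 servings → $4.60.
tofu only: max(28/13, 5.8/2.1) = 2.762 servings → $3.18.
cottage cheese + cheddar: intersection lies outside the first quadrant.
cottage cheese + quinoa with both tight: 0.7688 servings and 2.353 servings → $3.51.
cottage cheese + tofu: the both-tight solution has a negative serving — not a feasible corner.
cheddar + quinoa with both tight: 1.9 servings and 2.1 servings → $3.75.
cheddar + tofu with both targets exact would need a negative amount; discard.
quinoa + tofu with both tight: 1.006 servings and 1.612 servings → $3.01.
So the least-cost plan costs $3.01.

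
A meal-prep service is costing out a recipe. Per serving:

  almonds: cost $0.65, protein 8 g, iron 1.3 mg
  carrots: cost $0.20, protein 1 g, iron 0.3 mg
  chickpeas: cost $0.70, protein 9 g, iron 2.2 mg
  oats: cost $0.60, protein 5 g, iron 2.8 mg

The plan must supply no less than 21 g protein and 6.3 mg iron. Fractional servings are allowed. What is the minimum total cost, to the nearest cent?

$1.79

Two binding constraints pin down two serving amounts, so the optimal mix uses at most two foods. The candidates are each food alone (scaled to the tighter of protein/iron) and each pair with both constraints tight.
almonds only: max(21/8, 6.3/1.3) = 4.846 servings → $3.15.
carrots only: max(21/1, 6.3/0.3) = 21 servings → $4.20.
chickpeas only: max(21/9, 6.3/2.2) = 2.864 servings → $2.00.
oats only: max(21/5, 6.3/2.8) = 4.2 servings → $2.52.
almonds + carrots with both tight: 0 servings and 21 servings → $4.20.
almonds + chickpeas: the both-tight solution has a negative serving — not a feasible corner.
almonds + oats with both tight: 1.717 servings and 1.453 servings → $1.99.
carrots + chickpeas with both tight: 21 servings and 0 servings → $4.20.
carrots + oats with both tight: 21 servings and 0 servings → $4.20.
chickpeas + oats with both tight: 1.923 servings and 0.7394 servings → $1.79.
The minimum over all feasible corners is $1.79.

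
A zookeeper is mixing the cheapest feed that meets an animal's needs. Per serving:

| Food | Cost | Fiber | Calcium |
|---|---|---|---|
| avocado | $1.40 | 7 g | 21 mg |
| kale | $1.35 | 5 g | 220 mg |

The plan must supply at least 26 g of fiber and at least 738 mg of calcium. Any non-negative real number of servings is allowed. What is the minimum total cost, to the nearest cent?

An LP optimum is at a vertex; with two nutrient constraints at most two foods are used. Check each candidate.
avocado only: max(26/7, 738/21) = 35.14 servings → $49.20.
kale only: max(26/5, 738/220) = 5.2 servings → $7.02.
avocado + kale with both tight: 1.415 servings and 3.22 servings → $6.33.
So the least-cost plan costs $6.33.

$6.33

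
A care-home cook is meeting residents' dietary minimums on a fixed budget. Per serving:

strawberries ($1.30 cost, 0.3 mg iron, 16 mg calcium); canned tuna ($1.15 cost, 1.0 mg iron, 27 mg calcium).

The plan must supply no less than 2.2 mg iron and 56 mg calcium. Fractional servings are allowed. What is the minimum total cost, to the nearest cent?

A basic optimal solution has at most two foods positive. Try each food alone and each pair with both targets met exactly.
strawberries only: max(2.2/0.3, 56/16) = 7.333 servings → $9.53.
canned tuna only: max(2.2/1.0, 56/27) = 2.2 servings → $2.53.
strawberries + canned tuna: the both-tight solution has a negative serving — not a feasible corner.
Cheapest feasible corner: $2.53.

$2.53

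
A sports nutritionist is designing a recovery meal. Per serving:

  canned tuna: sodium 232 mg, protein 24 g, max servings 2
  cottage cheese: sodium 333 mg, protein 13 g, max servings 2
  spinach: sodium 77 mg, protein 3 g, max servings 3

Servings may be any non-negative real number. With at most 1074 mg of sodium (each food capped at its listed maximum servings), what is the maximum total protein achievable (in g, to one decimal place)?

Protein per mg sodium: canned tuna 0.1034, cottage cheese 0.03904, spinach 0.03896.
Take 2 servings of canned tuna: uses 464 mg sodium, +48.0 g protein (running total 48.0 g).
Take 1.832 servings of cottage cheese: uses 610 mg sodium, +23.8 g protein (running total 71.8 g).
Filling greedily by protein-per-mg sodium is optimal for one linear limit, giving 71.8 g.

71.8 g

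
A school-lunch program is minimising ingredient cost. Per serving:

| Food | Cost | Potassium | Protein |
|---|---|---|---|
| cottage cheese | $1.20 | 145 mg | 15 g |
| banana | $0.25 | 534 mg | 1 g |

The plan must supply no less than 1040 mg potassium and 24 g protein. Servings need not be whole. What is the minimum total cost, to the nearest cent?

A basic optimal solution has at most two foods positive. Try each food alone and each pair with both targets met exactly.
cottage cheese only: max(1040/145, 24/15) = 7.172 servings → $8.61.
banana only: max(1040/534, 24/1) = 24 servings → $6.00.
cottage cheese + banana with both tight: 1.497 servings and 1.541 servings → $2.18.
So the least-cost plan costs $2.18.

$2.18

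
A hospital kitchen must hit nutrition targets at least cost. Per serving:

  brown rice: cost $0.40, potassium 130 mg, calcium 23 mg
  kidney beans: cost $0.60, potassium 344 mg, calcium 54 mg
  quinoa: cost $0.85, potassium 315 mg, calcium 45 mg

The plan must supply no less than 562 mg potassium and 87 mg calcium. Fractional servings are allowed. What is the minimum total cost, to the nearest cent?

Minimising a linear cost over {potassium ≥ 562, calcium ≥ 87, servings ≥ 0} — the optimum is at a vertex, using one or two foods.
brown rice only: max(562/130, 87/23) = 4.323 servings → $1.73.
kidney beans only: max(562/344, 87/54) = 1.634 servings → $0.98.
quinoa only: max(562/315, 87/45) = 1.933 servings → $1.64.
brown rice + kidney beans with both targets exact would need a negative amount; discard.
brown rice + quinoa with both tight: 1.516 servings and 1.158 servings → $1.59.
kidney beans + quinoa with both tight: 1.382 servings and 0.2745 servings → $1.06.
Cheapest feasible corner: $0.98.

$0.98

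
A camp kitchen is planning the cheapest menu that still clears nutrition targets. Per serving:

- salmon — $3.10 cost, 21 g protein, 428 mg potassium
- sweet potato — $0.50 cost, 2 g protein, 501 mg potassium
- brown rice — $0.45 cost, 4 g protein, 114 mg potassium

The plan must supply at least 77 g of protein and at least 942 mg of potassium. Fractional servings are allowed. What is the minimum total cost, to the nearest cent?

Minimising a linear cost over {protein ≥ 77, potassium ≥ 942, servings ≥ 0} — the optimum is at a vertex, using one or two foods.
salmon only: max(77/21, 942/428) = 3.667 servings → $11.37.
sweet potato only: max(77/2, 942/501) = 38.5 servings → $19.25.
brown rice only: max(77/4, 942/114) = 19.25 servings → $8.66.
salmon + sweet potato: intersection lies outside the first quadrant.
salmon + brown rice with both targets exact would need a negative amount; discard.
sweet potato + brown rice: the both-tight solution has a negative serving — not a feasible corner.
The minimum over all feasible corners is $8.66.

$8.66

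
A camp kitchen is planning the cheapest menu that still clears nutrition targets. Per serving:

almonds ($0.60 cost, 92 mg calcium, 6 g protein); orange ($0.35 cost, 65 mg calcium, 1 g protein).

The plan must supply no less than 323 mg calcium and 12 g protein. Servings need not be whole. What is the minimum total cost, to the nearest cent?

$1.90

This is a tiny linear program; its minimum lies at a vertex of the feasible set. List the vertices and price them.
almonds only: max(323/92, 12/6) = 3.511 servings → $2.11.
orange only: max(323/65, 12/1) = 12 servings → $4.20.
almonds + orange with both tight: 1.534 servings and 2.799 servings → $1.90.
So the least-cost plan costs $1.90.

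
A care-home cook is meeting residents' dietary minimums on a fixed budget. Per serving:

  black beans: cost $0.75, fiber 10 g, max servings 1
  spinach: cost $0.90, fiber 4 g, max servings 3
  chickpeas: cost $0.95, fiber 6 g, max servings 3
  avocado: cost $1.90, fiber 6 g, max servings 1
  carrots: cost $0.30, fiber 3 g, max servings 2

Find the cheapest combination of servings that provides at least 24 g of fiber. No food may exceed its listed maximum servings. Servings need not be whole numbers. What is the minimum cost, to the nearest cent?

$2.62

Cost per g of fiber: black beans $0.0750, carrots $0.1000, chickpeas $0.1583, spinach $0.2250, avocado $0.3167.
Take 1 serving of black beans: +10.0 g fiber for $0.75 (total $0.75, still need 14.0 g).
Take 2 servings of carrots: +6.0 g fiber for $0.60 (total $1.35, still need 8.0 g).
Take 1.333 servings of chickpeas: +8.0 g fiber for $1.27 (total $2.62, still need 0.0 g).
Filling from the cheapest source first is optimal under one linear minimum: $2.62.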